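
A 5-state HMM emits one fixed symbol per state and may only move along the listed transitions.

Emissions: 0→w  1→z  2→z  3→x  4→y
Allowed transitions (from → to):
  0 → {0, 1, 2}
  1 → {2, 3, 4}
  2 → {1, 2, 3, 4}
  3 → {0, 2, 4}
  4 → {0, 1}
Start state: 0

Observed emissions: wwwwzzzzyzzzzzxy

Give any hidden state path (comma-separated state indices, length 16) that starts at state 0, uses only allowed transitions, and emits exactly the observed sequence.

  pos 0: w in {0}, choose 0; start
  pos 1: w in {0}, choose 0; 0->0 ok
  pos 2: w in {0}, choose 0; 0->0 ok
  pos 3: w in {0}, choose 0; 0->0 ok
  pos 4: z in {1,2}, choose 2; 0->2 ok
  pos 5: z in {1,2}, choose 1; 2->1 ok
  pos 6: z in {1,2}, choose 2; 1->2 ok
  pos 7: z in {1,2}, choose 2; 2->2 ok
  pos 8: y in {4}, choose 4; 2->4 ok
  pos 9: z in {1,2}, choose 1; 4->1 ok
  pos 10: z in {1,2}, choose 2; 1->2 ok
  pos 11: z in {1,2}, choose 2; 2->2 ok
  pos 12: z in {1,2}, choose 1; 2->1 ok
  pos 13: z in {1,2}, choose 2; 1->2 ok
  pos 14: x in {3}, choose 3; 2->3 ok
  pos 15: y in {4}, choose 4; 3->4 ok

0,0,0,0,2,1,2,2,4,1,2,2,1,2,3,4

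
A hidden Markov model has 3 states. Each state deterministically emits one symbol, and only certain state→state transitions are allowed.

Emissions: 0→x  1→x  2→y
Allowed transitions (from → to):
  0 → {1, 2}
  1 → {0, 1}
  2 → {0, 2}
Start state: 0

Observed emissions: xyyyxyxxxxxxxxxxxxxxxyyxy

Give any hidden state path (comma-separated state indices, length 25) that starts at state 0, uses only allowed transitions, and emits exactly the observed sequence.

0,2,2,2,0,2,0,1,1,1,1,1,0,1,1,0,1,1,0,1,0,2,2,0,2

  [0] x  {0,1}  => 0  start
  [1] y  {2}  => 2  0->2 ok
  [2] y  {2}  => 2  2->2 ok
  [3] y  {2}  => 2  2->2 ok
  [4] x  {0,1}  => 0  2->0 ok
  [5] y  {2}  => 2  0->2 ok
  [6] x  {0,1}  => 0  2->0 ok
  [7] x  {0,1}  => 1  0->1 ok
  [8] x  {0,1}  => 1  1->1 ok
  [9] x  {0,1}  => 1  1->1 ok
  [10] x  {0,1}  => 1  1->1 ok
  [11] x  {0,1}  => 1  1->1 ok
  [12] x  {0,1}  => 0  1->0 ok
  [13] x  {0,1}  => 1  0->1 ok
  [14] x  {0,1}  => 1  1->1 ok
  [15] x  {0,1}  => 0  1->0 ok
  [16] x  {0,1}  => 1  0->1 ok
  [17] x  {0,1}  => 1  1->1 ok
  [18] x  {0,1}  => 0  1->0 ok
  [19] x  {0,1}  => 1  0->1 ok
  [20] x  {0,1}  => 0  1->0 ok
  [21] y  {2}  => 2  0->2 ok
  [22] y  {2}  => 2  2->2 ok
  [23] x  {0,1}  => 0  2->0 ok
  [24] y  {2}  => 2  0->2 ok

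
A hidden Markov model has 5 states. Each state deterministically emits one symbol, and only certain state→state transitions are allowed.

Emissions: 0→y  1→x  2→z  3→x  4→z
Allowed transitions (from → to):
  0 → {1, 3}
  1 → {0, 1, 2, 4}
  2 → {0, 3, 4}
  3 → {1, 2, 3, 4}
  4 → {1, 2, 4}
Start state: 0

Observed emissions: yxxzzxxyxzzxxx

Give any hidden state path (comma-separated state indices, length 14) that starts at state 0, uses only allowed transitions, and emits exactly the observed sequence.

  [0] y  {0}  => 0  start
  [1] x  {1,3}  => 1  0->1 ok
  [2] x  {1,3}  => 1  1->1 ok
  [3] z  {2,4}  => 4  1->4 ok
  [4] z  {2,4}  => 2  4->2 ok
  [5] x  {1,3}  => 3  2->3 ok
  [6] x  {1,3}  => 1  3->1 ok
  [7] y  {0}  => 0  1->0 ok
  [8] x  {1,3}  => 3  0->3 ok
  [9] z  {2,4}  => 4  3->4 ok
  [10] z  {2,4}  => 4  4->4 ok
  [11] x  {1,3}  => 1  4->1 ok
  [12] x  {1,3}  => 1  1->1 ok
  [13] x  {1,3}  => 1  1->1 ok

0,1,1,4,2,3,1,0,3,4,4,1,1,1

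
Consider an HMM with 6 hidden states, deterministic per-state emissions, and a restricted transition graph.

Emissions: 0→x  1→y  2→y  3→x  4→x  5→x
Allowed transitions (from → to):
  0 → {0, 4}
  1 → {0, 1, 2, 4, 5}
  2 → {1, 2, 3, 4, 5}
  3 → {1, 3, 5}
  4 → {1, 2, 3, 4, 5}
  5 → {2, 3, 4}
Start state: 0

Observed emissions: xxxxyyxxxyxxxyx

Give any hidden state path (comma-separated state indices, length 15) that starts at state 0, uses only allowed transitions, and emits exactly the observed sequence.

  0: obs=x cand={0,3,4,5} pick 0 [start]
  1: obs=x cand={0,3,4,5} pick 0 [0->0 ok]
  2: obs=x cand={0,3,4,5} pick 4 [0->4 ok]
  3: obs=x cand={0,3,4,5} pick 5 [4->5 ok]
  4: obs=y cand={1,2} pick 2 [5->2 ok]
  5: obs=y cand={1,2} pick 1 [2->1 ok]
  6: obs=x cand={0,3,4,5} pick 5 [1->5 ok]
  7: obs=x cand={0,3,4,5} pick 3 [5->3 ok]
  8: obs=x cand={0,3,4,5} pick 5 [3->5 ok]
  9: obs=y cand={1,2} pick 2 [5->2 ok]
  10: obs=x cand={0,3,4,5} pick 5 [2->5 ok]
  11: obs=x cand={0,3,4,5} pick 4 [5->4 ok]
  12: obs=x cand={0,3,4,5} pick 5 [4->5 ok]
  13: obs=y cand={1,2} pick 2 [5->2 ok]
  14: obs=x cand={0,3,4,5} pick 4 [2->4 ok]

0,0,4,5,2,1,5,3,5,2,5,4,5,2,4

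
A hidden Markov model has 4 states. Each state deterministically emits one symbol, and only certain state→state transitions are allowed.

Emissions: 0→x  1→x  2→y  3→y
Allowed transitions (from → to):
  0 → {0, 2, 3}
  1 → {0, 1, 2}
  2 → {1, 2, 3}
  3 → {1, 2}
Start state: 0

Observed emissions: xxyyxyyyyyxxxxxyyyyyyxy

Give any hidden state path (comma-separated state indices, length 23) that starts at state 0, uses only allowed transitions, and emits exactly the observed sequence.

  pos 0: x in {0,1}, choose 0; start
  pos 1: x in {0,1}, choose 0; 0->0 ok
  pos 2: y in {2,3}, choose 3; 0->3 ok
  pos 3: y in {2,3}, choose 2; 3->2 ok
  pos 4: x in {0,1}, choose 1; 2->1 ok
  pos 5: y in {2,3}, choose 2; 1->2 ok
  pos 6: y in {2,3}, choose 3; 2->3 ok
  pos 7: y in {2,3}, choose 2; 3->2 ok
  pos 8: y in {2,3}, choose 3; 2->3 ok
  pos 9: y in {2,3}, choose 2; 3->2 ok
  pos 10: x in {0,1}, choose 1; 2->1 ok
  pos 11: x in {0,1}, choose 1; 1->1 ok
  pos 12: x in {0,1}, choose 1; 1->1 ok
  pos 13: x in {0,1}, choose 0; 1->0 ok
  pos 14: x in {0,1}, choose 0; 0->0 ok
  pos 15: y in {2,3}, choose 3; 0->3 ok
  pos 16: y in {2,3}, choose 2; 3->2 ok
  pos 17: y in {2,3}, choose 2; 2->2 ok
  pos 18: y in {2,3}, choose 3; 2->3 ok
  pos 19: y in {2,3}, choose 2; 3->2 ok
  pos 20: y in {2,3}, choose 2; 2->2 ok
  pos 21: x in {0,1}, choose 1; 2->1 ok
  pos 22: y in {2,3}, choose 2; 1->2 ok

0,0,3,2,1,2,3,2,3,2,1,1,1,0,0,3,2,2,3,2,2,1,2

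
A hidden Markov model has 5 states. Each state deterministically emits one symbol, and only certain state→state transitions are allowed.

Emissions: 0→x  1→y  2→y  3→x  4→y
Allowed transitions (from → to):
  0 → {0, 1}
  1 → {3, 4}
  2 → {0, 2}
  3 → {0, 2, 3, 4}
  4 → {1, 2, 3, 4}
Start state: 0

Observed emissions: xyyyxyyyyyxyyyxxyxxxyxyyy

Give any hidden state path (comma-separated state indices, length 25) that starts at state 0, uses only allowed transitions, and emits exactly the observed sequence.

0,1,4,1,3,2,2,2,2,2,0,1,4,2,0,0,1,3,3,0,1,3,4,4,1

  t0 'x' -> {0,3}, take 0 (start)
  t1 'y' -> {1,2,4}, take 1 (0->1 ok)
  t2 'y' -> {1,2,4}, take 4 (1->4 ok)
  t3 'y' -> {1,2,4}, take 1 (4->1 ok)
  t4 'x' -> {0,3}, take 3 (1->3 ok)
  t5 'y' -> {1,2,4}, take 2 (3->2 ok)
  t6 'y' -> {1,2,4}, take 2 (2->2 ok)
  t7 'y' -> {1,2,4}, take 2 (2->2 ok)
  t8 'y' -> {1,2,4}, take 2 (2->2 ok)
  t9 'y' -> {1,2,4}, take 2 (2->2 ok)
  t10 'x' -> {0,3}, take 0 (2->0 ok)
  t11 'y' -> {1,2,4}, take 1 (0->1 ok)
  t12 'y' -> {1,2,4}, take 4 (1->4 ok)
  t13 'y' -> {1,2,4}, take 2 (4->2 ok)
  t14 'x' -> {0,3}, take 0 (2->0 ok)
  t15 'x' -> {0,3}, take 0 (0->0 ok)
  t16 'y' -> {1,2,4}, take 1 (0->1 ok)
  t17 'x' -> {0,3}, take 3 (1->3 ok)
  t18 'x' -> {0,3}, take 3 (3->3 ok)
  t19 'x' -> {0,3}, take 0 (3->0 ok)
  t20 'y' -> {1,2,4}, take 1 (0->1 ok)
  t21 'x' -> {0,3}, take 3 (1->3 ok)
  t22 'y' -> {1,2,4}, take 4 (3->4 ok)
  t23 'y' -> {1,2,4}, take 4 (4->4 ok)
  t24 'y' -> {1,2,4}, take 1 (4->1 ok)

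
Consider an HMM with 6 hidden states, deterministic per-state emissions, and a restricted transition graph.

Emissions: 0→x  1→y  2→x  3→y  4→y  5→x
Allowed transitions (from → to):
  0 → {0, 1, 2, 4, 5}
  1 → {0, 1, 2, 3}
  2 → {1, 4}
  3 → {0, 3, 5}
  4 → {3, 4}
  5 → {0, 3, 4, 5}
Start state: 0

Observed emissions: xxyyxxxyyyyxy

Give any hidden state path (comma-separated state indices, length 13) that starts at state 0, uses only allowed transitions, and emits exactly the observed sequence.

0,0,4,3,0,5,5,4,4,3,3,5,3

  pos 0: x in {0,2,5}, choose 0; start
  pos 1: x in {0,2,5}, choose 0; 0->0 ok
  pos 2: y in {1,3,4}, choose 4; 0->4 ok
  pos 3: y in {1,3,4}, choose 3; 4->3 ok
  pos 4: x in {0,2,5}, choose 0; 3->0 ok
  pos 5: x in {0,2,5}, choose 5; 0->5 ok
  pos 6: x in {0,2,5}, choose 5; 5->5 ok
  pos 7: y in {1,3,4}, choose 4; 5->4 ok
  pos 8: y in {1,3,4}, choose 4; 4->4 ok
  pos 9: y in {1,3,4}, choose 3; 4->3 ok
  pos 10: y in {1,3,4}, choose 3; 3->3 ok
  pos 11: x in {0,2,5}, choose 5; 3->5 ok
  pos 12: y in {1,3,4}, choose 3; 5->3 ok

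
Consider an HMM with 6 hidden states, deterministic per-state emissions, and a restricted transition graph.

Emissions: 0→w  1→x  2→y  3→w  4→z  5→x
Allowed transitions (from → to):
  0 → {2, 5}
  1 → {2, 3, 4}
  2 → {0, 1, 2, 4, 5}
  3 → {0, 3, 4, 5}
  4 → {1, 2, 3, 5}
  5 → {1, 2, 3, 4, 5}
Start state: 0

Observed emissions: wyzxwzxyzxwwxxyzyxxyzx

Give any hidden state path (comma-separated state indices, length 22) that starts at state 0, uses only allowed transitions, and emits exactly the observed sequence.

0,2,4,5,3,4,5,2,4,5,3,3,5,1,2,4,2,5,1,2,4,5

  [0] w  {0,3}  => 0  start
  [1] y  {2}  => 2  0->2 ok
  [2] z  {4}  => 4  2->4 ok
  [3] x  {1,5}  => 5  4->5 ok
  [4] w  {0,3}  => 3  5->3 ok
  [5] z  {4}  => 4  3->4 ok
  [6] x  {1,5}  => 5  4->5 ok
  [7] y  {2}  => 2  5->2 ok
  [8] z  {4}  => 4  2->4 ok
  [9] x  {1,5}  => 5  4->5 ok
  [10] w  {0,3}  => 3  5->3 ok
  [11] w  {0,3}  => 3  3->3 ok
  [12] x  {1,5}  => 5  3->5 ok
  [13] x  {1,5}  => 1  5->1 ok
  [14] y  {2}  => 2  1->2 ok
  [15] z  {4}  => 4  2->4 ok
  [16] y  {2}  => 2  4->2 ok
  [17] x  {1,5}  => 5  2->5 ok
  [18] x  {1,5}  => 1  5->1 ok
  [19] y  {2}  => 2  1->2 ok
  [20] z  {4}  => 4  2->4 ok
  [21] x  {1,5}  => 5  4->5 ok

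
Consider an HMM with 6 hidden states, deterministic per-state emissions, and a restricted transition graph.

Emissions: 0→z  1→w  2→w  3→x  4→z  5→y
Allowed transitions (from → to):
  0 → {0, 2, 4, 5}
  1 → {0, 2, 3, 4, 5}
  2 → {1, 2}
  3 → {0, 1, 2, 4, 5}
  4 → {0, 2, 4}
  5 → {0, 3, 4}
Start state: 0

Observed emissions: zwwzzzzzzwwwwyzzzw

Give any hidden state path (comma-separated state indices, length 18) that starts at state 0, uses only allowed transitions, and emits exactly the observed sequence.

0,2,1,4,0,4,0,4,0,2,2,2,1,5,4,4,0,2

  [0] z  {0,4}  => 0  start
  [1] w  {1,2}  => 2  0->2 ok
  [2] w  {1,2}  => 1  2->1 ok
  [3] z  {0,4}  => 4  1->4 ok
  [4] z  {0,4}  => 0  4->0 ok
  [5] z  {0,4}  => 4  0->4 ok
  [6] z  {0,4}  => 0  4->0 ok
  [7] z  {0,4}  => 4  0->4 ok
  [8] z  {0,4}  => 0  4->0 ok
  [9] w  {1,2}  => 2  0->2 ok
  [10] w  {1,2}  => 2  2->2 ok
  [11] w  {1,2}  => 2  2->2 ok
  [12] w  {1,2}  => 1  2->1 ok
  [13] y  {5}  => 5  1->5 ok
  [14] z  {0,4}  => 4  5->4 ok
  [15] z  {0,4}  => 4  4->4 ok
  [16] z  {0,4}  => 0  4->0 ok
  [17] w  {1,2}  => 2  0->2 ok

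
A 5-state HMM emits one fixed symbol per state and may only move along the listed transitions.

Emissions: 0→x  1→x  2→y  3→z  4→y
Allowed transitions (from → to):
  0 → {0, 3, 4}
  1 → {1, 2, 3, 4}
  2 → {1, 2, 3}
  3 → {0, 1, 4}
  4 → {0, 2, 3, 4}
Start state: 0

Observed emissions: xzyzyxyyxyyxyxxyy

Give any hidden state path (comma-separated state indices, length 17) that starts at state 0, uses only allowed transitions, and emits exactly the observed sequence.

  [0] x  {0,1}  => 0  start
  [1] z  {3}  => 3  0->3 ok
  [2] y  {2,4}  => 4  3->4 ok
  [3] z  {3}  => 3  4->3 ok
  [4] y  {2,4}  => 4  3->4 ok
  [5] x  {0,1}  => 0  4->0 ok
  [6] y  {2,4}  => 4  0->4 ok
  [7] y  {2,4}  => 2  4->2 ok
  [8] x  {0,1}  => 1  2->1 ok
  [9] y  {2,4}  => 4  1->4 ok
  [10] y  {2,4}  => 2  4->2 ok
  [11] x  {0,1}  => 1  2->1 ok
  [12] y  {2,4}  => 2  1->2 ok
  [13] x  {0,1}  => 1  2->1 ok
  [14] x  {0,1}  => 1  1->1 ok
  [15] y  {2,4}  => 2  1->2 ok
  [16] y  {2,4}  => 2  2->2 ok

0,3,4,3,4,0,4,2,1,4,2,1,2,1,1,2,2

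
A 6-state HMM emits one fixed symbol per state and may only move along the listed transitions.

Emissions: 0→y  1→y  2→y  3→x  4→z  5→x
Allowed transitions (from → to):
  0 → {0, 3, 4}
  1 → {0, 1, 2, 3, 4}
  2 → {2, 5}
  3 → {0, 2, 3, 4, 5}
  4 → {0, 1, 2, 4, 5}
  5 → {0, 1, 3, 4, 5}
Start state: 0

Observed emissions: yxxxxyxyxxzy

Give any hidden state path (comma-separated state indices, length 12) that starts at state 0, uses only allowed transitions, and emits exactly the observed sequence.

0,3,3,5,3,2,5,0,3,5,4,2

  [0] y  {0,1,2}  => 0  start
  [1] x  {3,5}  => 3  0->3 ok
  [2] x  {3,5}  => 3  3->3 ok
  [3] x  {3,5}  => 5  3->5 ok
  [4] x  {3,5}  => 3  5->3 ok
  [5] y  {0,1,2}  => 2  3->2 ok
  [6] x  {3,5}  => 5  2->5 ok
  [7] y  {0,1,2}  => 0  5->0 ok
  [8] x  {3,5}  => 3  0->3 ok
  [9] x  {3,5}  => 5  3->5 ok
  [10] z  {4}  => 4  5->4 ok
  [11] y  {0,1,2}  => 2  4->2 ok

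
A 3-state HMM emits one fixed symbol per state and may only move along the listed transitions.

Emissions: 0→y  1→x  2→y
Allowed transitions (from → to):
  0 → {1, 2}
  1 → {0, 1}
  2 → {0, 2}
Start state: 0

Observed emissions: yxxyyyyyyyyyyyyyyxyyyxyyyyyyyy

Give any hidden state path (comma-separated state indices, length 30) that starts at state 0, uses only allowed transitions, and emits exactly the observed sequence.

  pos 0: y in {0,2}, choose 0; start
  pos 1: x in {1}, choose 1; 0->1 ok
  pos 2: x in {1}, choose 1; 1->1 ok
  pos 3: y in {0,2}, choose 0; 1->0 ok
  pos 4: y in {0,2}, choose 2; 0->2 ok
  pos 5: y in {0,2}, choose 2; 2->2 ok
  pos 6: y in {0,2}, choose 2; 2->2 ok
  pos 7: y in {0,2}, choose 2; 2->2 ok
  pos 8: y in {0,2}, choose 0; 2->0 ok
  pos 9: y in {0,2}, choose 2; 0->2 ok
  pos 10: y in {0,2}, choose 2; 2->2 ok
  pos 11: y in {0,2}, choose 0; 2->0 ok
  pos 12: y in {0,2}, choose 2; 0->2 ok
  pos 13: y in {0,2}, choose 2; 2->2 ok
  pos 14: y in {0,2}, choose 0; 2->0 ok
  pos 15: y in {0,2}, choose 2; 0->2 ok
  pos 16: y in {0,2}, choose 0; 2->0 ok
  pos 17: x in {1}, choose 1; 0->1 ok
  pos 18: y in {0,2}, choose 0; 1->0 ok
  pos 19: y in {0,2}, choose 2; 0->2 ok
  pos 20: y in {0,2}, choose 0; 2->0 ok
  pos 21: x in {1}, choose 1; 0->1 ok
  pos 22: y in {0,2}, choose 0; 1->0 ok
  pos 23: y in {0,2}, choose 2; 0->2 ok
  pos 24: y in {0,2}, choose 2; 2->2 ok
  pos 25: y in {0,2}, choose 0; 2->0 ok
  pos 26: y in {0,2}, choose 2; 0->2 ok
  pos 27: y in {0,2}, choose 2; 2->2 ok
  pos 28: y in {0,2}, choose 2; 2->2 ok
  pos 29: y in {0,2}, choose 0; 2->0 ok

0,1,1,0,2,2,2,2,0,2,2,0,2,2,0,2,0,1,0,2,0,1,0,2,2,0,2,2,2,0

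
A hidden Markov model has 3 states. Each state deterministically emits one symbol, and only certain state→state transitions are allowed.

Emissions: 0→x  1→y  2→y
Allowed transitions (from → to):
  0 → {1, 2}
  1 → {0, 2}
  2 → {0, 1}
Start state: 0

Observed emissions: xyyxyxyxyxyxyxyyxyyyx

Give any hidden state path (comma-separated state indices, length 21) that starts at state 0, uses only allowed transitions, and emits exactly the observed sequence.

0,1,2,0,2,0,1,0,1,0,2,0,1,0,2,1,0,2,1,2,0

  [0] x  {0}  => 0  start
  [1] y  {1,2}  => 1  0->1 ok
  [2] y  {1,2}  => 2  1->2 ok
  [3] x  {0}  => 0  2->0 ok
  [4] y  {1,2}  => 2  0->2 ok
  [5] x  {0}  => 0  2->0 ok
  [6] y  {1,2}  => 1  0->1 ok
  [7] x  {0}  => 0  1->0 ok
  [8] y  {1,2}  => 1  0->1 ok
  [9] x  {0}  => 0  1->0 ok
  [10] y  {1,2}  => 2  0->2 ok
  [11] x  {0}  => 0  2->0 ok
  [12] y  {1,2}  => 1  0->1 ok
  [13] x  {0}  => 0  1->0 ok
  [14] y  {1,2}  => 2  0->2 ok
  [15] y  {1,2}  => 1  2->1 ok
  [16] x  {0}  => 0  1->0 ok
  [17] y  {1,2}  => 2  0->2 ok
  [18] y  {1,2}  => 1  2->1 ok
  [19] y  {1,2}  => 2  1->2 ok
  [20] x  {0}  => 0  2->0 ok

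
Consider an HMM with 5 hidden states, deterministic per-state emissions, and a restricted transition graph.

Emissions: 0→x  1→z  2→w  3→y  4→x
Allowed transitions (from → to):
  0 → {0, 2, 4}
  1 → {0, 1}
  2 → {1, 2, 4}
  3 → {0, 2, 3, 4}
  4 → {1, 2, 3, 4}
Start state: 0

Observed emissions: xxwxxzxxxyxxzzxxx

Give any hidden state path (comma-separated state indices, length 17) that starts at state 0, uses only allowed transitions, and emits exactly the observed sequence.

0,0,2,4,4,1,0,4,4,3,0,4,1,1,0,0,0

  pos 0: x in {0,4}, choose 0; start
  pos 1: x in {0,4}, choose 0; 0->0 ok
  pos 2: w in {2}, choose 2; 0->2 ok
  pos 3: x in {0,4}, choose 4; 2->4 ok
  pos 4: x in {0,4}, choose 4; 4->4 ok
  pos 5: z in {1}, choose 1; 4->1 ok
  pos 6: x in {0,4}, choose 0; 1->0 ok
  pos 7: x in {0,4}, choose 4; 0->4 ok
  pos 8: x in {0,4}, choose 4; 4->4 ok
  pos 9: y in {3}, choose 3; 4->3 ok
  pos 10: x in {0,4}, choose 0; 3->0 ok
  pos 11: x in {0,4}, choose 4; 0->4 ok
  pos 12: z in {1}, choose 1; 4->1 ok
  pos 13: z in {1}, choose 1; 1->1 ok
  pos 14: x in {0,4}, choose 0; 1->0 ok
  pos 15: x in {0,4}, choose 0; 0->0 ok
  pos 16: x in {0,4}, choose 0; 0->0 ok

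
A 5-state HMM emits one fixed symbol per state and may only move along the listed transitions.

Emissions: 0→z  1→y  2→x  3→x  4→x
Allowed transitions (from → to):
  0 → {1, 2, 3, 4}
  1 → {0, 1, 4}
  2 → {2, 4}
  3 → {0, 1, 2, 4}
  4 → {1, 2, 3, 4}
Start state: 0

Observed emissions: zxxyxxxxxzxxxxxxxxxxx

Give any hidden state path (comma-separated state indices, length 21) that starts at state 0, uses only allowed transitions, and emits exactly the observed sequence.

0,4,4,1,4,2,2,4,3,0,2,4,4,2,4,2,4,2,2,2,4

  [0] z  {0}  => 0  start
  [1] x  {2,3,4}  => 4  0->4 ok
  [2] x  {2,3,4}  => 4  4->4 ok
  [3] y  {1}  => 1  4->1 ok
  [4] x  {2,3,4}  => 4  1->4 ok
  [5] x  {2,3,4}  => 2  4->2 ok
  [6] x  {2,3,4}  => 2  2->2 ok
  [7] x  {2,3,4}  => 4  2->4 ok
  [8] x  {2,3,4}  => 3  4->3 ok
  [9] z  {0}  => 0  3->0 ok
  [10] x  {2,3,4}  => 2  0->2 ok
  [11] x  {2,3,4}  => 4  2->4 ok
  [12] x  {2,3,4}  => 4  4->4 ok
  [13] x  {2,3,4}  => 2  4->2 ok
  [14] x  {2,3,4}  => 4  2->4 ok
  [15] x  {2,3,4}  => 2  4->2 ok
  [16] x  {2,3,4}  => 4  2->4 ok
  [17] x  {2,3,4}  => 2  4->2 ok
  [18] x  {2,3,4}  => 2  2->2 ok
  [19] x  {2,3,4}  => 2  2->2 ok
  [20] x  {2,3,4}  => 4  2->4 ok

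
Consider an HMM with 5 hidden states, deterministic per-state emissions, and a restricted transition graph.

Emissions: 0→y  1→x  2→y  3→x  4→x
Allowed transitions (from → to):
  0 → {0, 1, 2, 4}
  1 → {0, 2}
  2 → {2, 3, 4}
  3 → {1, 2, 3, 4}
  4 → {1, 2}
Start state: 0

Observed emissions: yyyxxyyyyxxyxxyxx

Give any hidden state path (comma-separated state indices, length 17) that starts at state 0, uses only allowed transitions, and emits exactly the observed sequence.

  0: obs=y cand={0,2} pick 0 [start]
  1: obs=y cand={0,2} pick 0 [0->0 ok]
  2: obs=y cand={0,2} pick 2 [0->2 ok]
  3: obs=x cand={1,3,4} pick 3 [2->3 ok]
  4: obs=x cand={1,3,4} pick 1 [3->1 ok]
  5: obs=y cand={0,2} pick 0 [1->0 ok]
  6: obs=y cand={0,2} pick 0 [0->0 ok]
  7: obs=y cand={0,2} pick 2 [0->2 ok]
  8: obs=y cand={0,2} pick 2 [2->2 ok]
  9: obs=x cand={1,3,4} pick 3 [2->3 ok]
  10: obs=x cand={1,3,4} pick 1 [3->1 ok]
  11: obs=y cand={0,2} pick 2 [1->2 ok]
  12: obs=x cand={1,3,4} pick 4 [2->4 ok]
  13: obs=x cand={1,3,4} pick 1 [4->1 ok]
  14: obs=y cand={0,2} pick 2 [1->2 ok]
  15: obs=x cand={1,3,4} pick 3 [2->3 ok]
  16: obs=x cand={1,3,4} pick 3 [3->3 ok]

0,0,2,3,1,0,0,2,2,3,1,2,4,1,2,3,3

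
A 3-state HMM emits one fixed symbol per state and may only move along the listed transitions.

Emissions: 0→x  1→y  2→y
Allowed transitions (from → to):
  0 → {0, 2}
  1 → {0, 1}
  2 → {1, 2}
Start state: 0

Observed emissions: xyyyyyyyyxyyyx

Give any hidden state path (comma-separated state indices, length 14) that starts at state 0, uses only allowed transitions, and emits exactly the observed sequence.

0,2,2,1,1,1,1,1,1,0,2,2,1,0

  [0] x  {0}  => 0  start
  [1] y  {1,2}  => 2  0->2 ok
  [2] y  {1,2}  => 2  2->2 ok
  [3] y  {1,2}  => 1  2->1 ok
  [4] y  {1,2}  => 1  1->1 ok
  [5] y  {1,2}  => 1  1->1 ok
  [6] y  {1,2}  => 1  1->1 ok
  [7] y  {1,2}  => 1  1->1 ok
  [8] y  {1,2}  => 1  1->1 ok
  [9] x  {0}  => 0  1->0 ok
  [10] y  {1,2}  => 2  0->2 ok
  [11] y  {1,2}  => 2  2->2 ok
  [12] y  {1,2}  => 1  2->1 ok
  [13] x  {0}  => 0  1->0 ok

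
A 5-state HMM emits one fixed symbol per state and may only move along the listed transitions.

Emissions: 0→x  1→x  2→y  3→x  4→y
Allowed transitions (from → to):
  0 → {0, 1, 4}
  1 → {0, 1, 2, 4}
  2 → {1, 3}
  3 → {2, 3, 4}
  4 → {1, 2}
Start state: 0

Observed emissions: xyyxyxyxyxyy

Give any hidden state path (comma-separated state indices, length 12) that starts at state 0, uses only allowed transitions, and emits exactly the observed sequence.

0,4,2,3,4,1,2,1,2,3,4,2

  0: obs=x cand={0,1,3} pick 0 [start]
  1: obs=y cand={2,4} pick 4 [0->4 ok]
  2: obs=y cand={2,4} pick 2 [4->2 ok]
  3: obs=x cand={0,1,3} pick 3 [2->3 ok]
  4: obs=y cand={2,4} pick 4 [3->4 ok]
  5: obs=x cand={0,1,3} pick 1 [4->1 ok]
  6: obs=y cand={2,4} pick 2 [1->2 ok]
  7: obs=x cand={0,1,3} pick 1 [2->1 ok]
  8: obs=y cand={2,4} pick 2 [1->2 ok]
  9: obs=x cand={0,1,3} pick 3 [2->3 ok]
  10: obs=y cand={2,4} pick 4 [3->4 ok]
  11: obs=y cand={2,4} pick 2 [4->2 ok]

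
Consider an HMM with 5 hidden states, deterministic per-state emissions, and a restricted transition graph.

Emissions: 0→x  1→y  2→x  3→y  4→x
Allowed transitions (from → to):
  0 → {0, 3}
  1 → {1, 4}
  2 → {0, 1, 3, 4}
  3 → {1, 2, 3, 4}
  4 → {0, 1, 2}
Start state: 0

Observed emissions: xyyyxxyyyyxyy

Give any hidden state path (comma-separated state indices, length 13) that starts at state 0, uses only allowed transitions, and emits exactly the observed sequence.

0,3,3,1,4,0,3,3,1,1,4,1,1

  0: obs=x cand={0,2,4} pick 0 [start]
  1: obs=y cand={1,3} pick 3 [0->3 ok]
  2: obs=y cand={1,3} pick 3 [3->3 ok]
  3: obs=y cand={1,3} pick 1 [3->1 ok]
  4: obs=x cand={0,2,4} pick 4 [1->4 ok]
  5: obs=x cand={0,2,4} pick 0 [4->0 ok]
  6: obs=y cand={1,3} pick 3 [0->3 ok]
  7: obs=y cand={1,3} pick 3 [3->3 ok]
  8: obs=y cand={1,3} pick 1 [3->1 ok]
  9: obs=y cand={1,3} pick 1 [1->1 ok]
  10: obs=x cand={0,2,4} pick 4 [1->4 ok]
  11: obs=y cand={1,3} pick 1 [4->1 ok]
  12: obs=y cand={1,3} pick 1 [1->1 ok]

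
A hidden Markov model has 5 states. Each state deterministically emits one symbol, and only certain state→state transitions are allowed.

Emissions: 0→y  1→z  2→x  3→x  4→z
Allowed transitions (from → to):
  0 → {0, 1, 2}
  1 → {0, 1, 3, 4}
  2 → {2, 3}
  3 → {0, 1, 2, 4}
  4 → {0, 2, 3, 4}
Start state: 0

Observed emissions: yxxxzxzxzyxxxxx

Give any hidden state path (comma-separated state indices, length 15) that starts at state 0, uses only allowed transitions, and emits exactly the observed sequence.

0,2,2,3,1,3,4,3,1,0,2,2,3,2,3

  t0 'y' -> {0}, take 0 (start)
  t1 'x' -> {2,3}, take 2 (0->2 ok)
  t2 'x' -> {2,3}, take 2 (2->2 ok)
  t3 'x' -> {2,3}, take 3 (2->3 ok)
  t4 'z' -> {1,4}, take 1 (3->1 ok)
  t5 'x' -> {2,3}, take 3 (1->3 ok)
  t6 'z' -> {1,4}, take 4 (3->4 ok)
  t7 'x' -> {2,3}, take 3 (4->3 ok)
  t8 'z' -> {1,4}, take 1 (3->1 ok)
  t9 'y' -> {0}, take 0 (1->0 ok)
  t10 'x' -> {2,3}, take 2 (0->2 ok)
  t11 'x' -> {2,3}, take 2 (2->2 ok)
  t12 'x' -> {2,3}, take 3 (2->3 ok)
  t13 'x' -> {2,3}, take 2 (3->2 ok)
  t14 'x' -> {2,3}, take 3 (2->3 ok)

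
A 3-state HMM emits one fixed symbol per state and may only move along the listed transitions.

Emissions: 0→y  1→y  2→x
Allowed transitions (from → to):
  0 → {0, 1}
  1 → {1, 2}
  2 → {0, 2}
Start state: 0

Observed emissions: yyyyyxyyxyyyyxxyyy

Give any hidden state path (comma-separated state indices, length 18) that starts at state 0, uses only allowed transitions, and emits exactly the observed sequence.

  t0 'y' -> {0,1}, take 0 (start)
  t1 'y' -> {0,1}, take 0 (0->0 ok)
  t2 'y' -> {0,1}, take 0 (0->0 ok)
  t3 'y' -> {0,1}, take 1 (0->1 ok)
  t4 'y' -> {0,1}, take 1 (1->1 ok)
  t5 'x' -> {2}, take 2 (1->2 ok)
  t6 'y' -> {0,1}, take 0 (2->0 ok)
  t7 'y' -> {0,1}, take 1 (0->1 ok)
  t8 'x' -> {2}, take 2 (1->2 ok)
  t9 'y' -> {0,1}, take 0 (2->0 ok)
  t10 'y' -> {0,1}, take 1 (0->1 ok)
  t11 'y' -> {0,1}, take 1 (1->1 ok)
  t12 'y' -> {0,1}, take 1 (1->1 ok)
  t13 'x' -> {2}, take 2 (1->2 ok)
  t14 'x' -> {2}, take 2 (2->2 ok)
  t15 'y' -> {0,1}, take 0 (2->0 ok)
  t16 'y' -> {0,1}, take 1 (0->1 ok)
  t17 'y' -> {0,1}, take 1 (1->1 ok)

0,0,0,1,1,2,0,1,2,0,1,1,1,2,2,0,1,1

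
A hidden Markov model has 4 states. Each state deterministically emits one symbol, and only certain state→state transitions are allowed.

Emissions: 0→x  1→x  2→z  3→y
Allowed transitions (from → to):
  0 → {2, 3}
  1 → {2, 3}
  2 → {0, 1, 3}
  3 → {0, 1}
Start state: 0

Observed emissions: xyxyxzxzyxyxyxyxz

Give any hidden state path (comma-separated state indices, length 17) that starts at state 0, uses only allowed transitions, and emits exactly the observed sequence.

0,3,1,3,0,2,0,2,3,0,3,1,3,0,3,1,2

  pos 0: x in {0,1}, choose 0; start
  pos 1: y in {3}, choose 3; 0->3 ok
  pos 2: x in {0,1}, choose 1; 3->1 ok
  pos 3: y in {3}, choose 3; 1->3 ok
  pos 4: x in {0,1}, choose 0; 3->0 ok
  pos 5: z in {2}, choose 2; 0->2 ok
  pos 6: x in {0,1}, choose 0; 2->0 ok
  pos 7: z in {2}, choose 2; 0->2 ok
  pos 8: y in {3}, choose 3; 2->3 ok
  pos 9: x in {0,1}, choose 0; 3->0 ok
  pos 10: y in {3}, choose 3; 0->3 ok
  pos 11: x in {0,1}, choose 1; 3->1 ok
  pos 12: y in {3}, choose 3; 1->3 ok
  pos 13: x in {0,1}, choose 0; 3->0 ok
  pos 14: y in {3}, choose 3; 0->3 ok
  pos 15: x in {0,1}, choose 1; 3->1 ok
  pos 16: z in {2}, choose 2; 1->2 ok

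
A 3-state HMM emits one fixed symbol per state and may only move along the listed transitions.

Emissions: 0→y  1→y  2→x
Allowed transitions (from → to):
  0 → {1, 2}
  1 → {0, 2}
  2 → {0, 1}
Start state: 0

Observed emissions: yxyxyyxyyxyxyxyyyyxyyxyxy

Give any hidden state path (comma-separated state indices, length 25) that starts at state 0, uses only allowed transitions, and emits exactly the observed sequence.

0,2,0,2,0,1,2,0,1,2,0,2,1,2,0,1,0,1,2,1,0,2,1,2,0

  t0 'y' -> {0,1}, take 0 (start)
  t1 'x' -> {2}, take 2 (0->2 ok)
  t2 'y' -> {0,1}, take 0 (2->0 ok)
  t3 'x' -> {2}, take 2 (0->2 ok)
  t4 'y' -> {0,1}, take 0 (2->0 ok)
  t5 'y' -> {0,1}, take 1 (0->1 ok)
  t6 'x' -> {2}, take 2 (1->2 ok)
  t7 'y' -> {0,1}, take 0 (2->0 ok)
  t8 'y' -> {0,1}, take 1 (0->1 ok)
  t9 'x' -> {2}, take 2 (1->2 ok)
  t10 'y' -> {0,1}, take 0 (2->0 ok)
  t11 'x' -> {2}, take 2 (0->2 ok)
  t12 'y' -> {0,1}, take 1 (2->1 ok)
  t13 'x' -> {2}, take 2 (1->2 ok)
  t14 'y' -> {0,1}, take 0 (2->0 ok)
  t15 'y' -> {0,1}, take 1 (0->1 ok)
  t16 'y' -> {0,1}, take 0 (1->0 ok)
  t17 'y' -> {0,1}, take 1 (0->1 ok)
  t18 'x' -> {2}, take 2 (1->2 ok)
  t19 'y' -> {0,1}, take 1 (2->1 ok)
  t20 'y' -> {0,1}, take 0 (1->0 ok)
  t21 'x' -> {2}, take 2 (0->2 ok)
  t22 'y' -> {0,1}, take 1 (2->1 ok)
  t23 'x' -> {2}, take 2 (1->2 ok)
  t24 'y' -> {0,1}, take 0 (2->0 ok)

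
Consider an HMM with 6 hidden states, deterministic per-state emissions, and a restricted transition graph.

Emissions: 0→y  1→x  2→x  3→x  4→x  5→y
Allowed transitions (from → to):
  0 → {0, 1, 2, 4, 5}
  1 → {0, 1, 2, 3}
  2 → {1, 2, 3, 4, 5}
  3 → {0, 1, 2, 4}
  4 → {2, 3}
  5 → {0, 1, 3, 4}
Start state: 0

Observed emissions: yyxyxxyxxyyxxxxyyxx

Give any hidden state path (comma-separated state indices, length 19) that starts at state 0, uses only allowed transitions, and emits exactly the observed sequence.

  0: obs=y cand={0,5} pick 0 [start]
  1: obs=y cand={0,5} pick 0 [0->0 ok]
  2: obs=x cand={1,2,3,4} pick 1 [0->1 ok]
  3: obs=y cand={0,5} pick 0 [1->0 ok]
  4: obs=x cand={1,2,3,4} pick 1 [0->1 ok]
  5: obs=x cand={1,2,3,4} pick 3 [1->3 ok]
  6: obs=y cand={0,5} pick 0 [3->0 ok]
  7: obs=x cand={1,2,3,4} pick 1 [0->1 ok]
  8: obs=x cand={1,2,3,4} pick 3 [1->3 ok]
  9: obs=y cand={0,5} pick 0 [3->0 ok]
  10: obs=y cand={0,5} pick 0 [0->0 ok]
  11: obs=x cand={1,2,3,4} pick 4 [0->4 ok]
  12: obs=x cand={1,2,3,4} pick 2 [4->2 ok]
  13: obs=x cand={1,2,3,4} pick 4 [2->4 ok]
  14: obs=x cand={1,2,3,4} pick 2 [4->2 ok]
  15: obs=y cand={0,5} pick 5 [2->5 ok]
  16: obs=y cand={0,5} pick 0 [5->0 ok]
  17: obs=x cand={1,2,3,4} pick 1 [0->1 ok]
  18: obs=x cand={1,2,3,4} pick 1 [1->1 ok]

0,0,1,0,1,3,0,1,3,0,0,4,2,4,2,5,0,1,1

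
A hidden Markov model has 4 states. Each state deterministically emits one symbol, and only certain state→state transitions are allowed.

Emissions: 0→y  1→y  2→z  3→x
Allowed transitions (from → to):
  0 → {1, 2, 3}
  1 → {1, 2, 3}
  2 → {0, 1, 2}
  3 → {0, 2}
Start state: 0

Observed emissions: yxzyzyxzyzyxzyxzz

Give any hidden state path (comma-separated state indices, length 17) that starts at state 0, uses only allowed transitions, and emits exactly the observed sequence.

0,3,2,1,2,0,3,2,0,2,1,3,2,0,3,2,2

  pos 0: y in {0,1}, choose 0; start
  pos 1: x in {3}, choose 3; 0->3 ok
  pos 2: z in {2}, choose 2; 3->2 ok
  pos 3: y in {0,1}, choose 1; 2->1 ok
  pos 4: z in {2}, choose 2; 1->2 ok
  pos 5: y in {0,1}, choose 0; 2->0 ok
  pos 6: x in {3}, choose 3; 0->3 ok
  pos 7: z in {2}, choose 2; 3->2 ok
  pos 8: y in {0,1}, choose 0; 2->0 ok
  pos 9: z in {2}, choose 2; 0->2 ok
  pos 10: y in {0,1}, choose 1; 2->1 ok
  pos 11: x in {3}, choose 3; 1->3 ok
  pos 12: z in {2}, choose 2; 3->2 ok
  pos 13: y in {0,1}, choose 0; 2->0 ok
  pos 14: x in {3}, choose 3; 0->3 ok
  pos 15: z in {2}, choose 2; 3->2 ok
  pos 16: z in {2}, choose 2; 2->2 ok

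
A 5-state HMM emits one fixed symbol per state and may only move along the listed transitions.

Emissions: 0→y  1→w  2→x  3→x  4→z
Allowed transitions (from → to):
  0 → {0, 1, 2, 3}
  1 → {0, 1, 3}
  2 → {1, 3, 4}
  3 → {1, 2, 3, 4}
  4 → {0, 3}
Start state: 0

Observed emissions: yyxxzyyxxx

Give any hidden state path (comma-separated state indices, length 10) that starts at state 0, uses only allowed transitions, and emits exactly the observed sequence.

  pos 0: y in {0}, choose 0; start
  pos 1: y in {0}, choose 0; 0->0 ok
  pos 2: x in {2,3}, choose 2; 0->2 ok
  pos 3: x in {2,3}, choose 3; 2->3 ok
  pos 4: z in {4}, choose 4; 3->4 ok
  pos 5: y in {0}, choose 0; 4->0 ok
  pos 6: y in {0}, choose 0; 0->0 ok
  pos 7: x in {2,3}, choose 2; 0->2 ok
  pos 8: x in {2,3}, choose 3; 2->3 ok
  pos 9: x in {2,3}, choose 3; 3->3 ok

0,0,2,3,4,0,0,2,3,3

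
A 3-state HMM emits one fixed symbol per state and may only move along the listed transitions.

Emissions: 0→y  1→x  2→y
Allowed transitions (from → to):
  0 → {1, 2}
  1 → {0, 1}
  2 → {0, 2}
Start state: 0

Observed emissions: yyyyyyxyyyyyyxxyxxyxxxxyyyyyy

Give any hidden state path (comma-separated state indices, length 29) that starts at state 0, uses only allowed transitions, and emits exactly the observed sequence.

  [0] y  {0,2}  => 0  start
  [1] y  {0,2}  => 2  0->2 ok
  [2] y  {0,2}  => 2  2->2 ok
  [3] y  {0,2}  => 0  2->0 ok
  [4] y  {0,2}  => 2  0->2 ok
  [5] y  {0,2}  => 0  2->0 ok
  [6] x  {1}  => 1  0->1 ok
  [7] y  {0,2}  => 0  1->0 ok
  [8] y  {0,2}  => 2  0->2 ok
  [9] y  {0,2}  => 2  2->2 ok
  [10] y  {0,2}  => 2  2->2 ok
  [11] y  {0,2}  => 2  2->2 ok
  [12] y  {0,2}  => 0  2->0 ok
  [13] x  {1}  => 1  0->1 ok
  [14] x  {1}  => 1  1->1 ok
  [15] y  {0,2}  => 0  1->0 ok
  [16] x  {1}  => 1  0->1 ok
  [17] x  {1}  => 1  1->1 ok
  [18] y  {0,2}  => 0  1->0 ok
  [19] x  {1}  => 1  0->1 ok
  [20] x  {1}  => 1  1->1 ok
  [21] x  {1}  => 1  1->1 ok
  [22] x  {1}  => 1  1->1 ok
  [23] y  {0,2}  => 0  1->0 ok
  [24] y  {0,2}  => 2  0->2 ok
  [25] y  {0,2}  => 0  2->0 ok
  [26] y  {0,2}  => 2  0->2 ok
  [27] y  {0,2}  => 2  2->2 ok
  [28] y  {0,2}  => 2  2->2 ok

0,2,2,0,2,0,1,0,2,2,2,2,0,1,1,0,1,1,0,1,1,1,1,0,2,0,2,2,2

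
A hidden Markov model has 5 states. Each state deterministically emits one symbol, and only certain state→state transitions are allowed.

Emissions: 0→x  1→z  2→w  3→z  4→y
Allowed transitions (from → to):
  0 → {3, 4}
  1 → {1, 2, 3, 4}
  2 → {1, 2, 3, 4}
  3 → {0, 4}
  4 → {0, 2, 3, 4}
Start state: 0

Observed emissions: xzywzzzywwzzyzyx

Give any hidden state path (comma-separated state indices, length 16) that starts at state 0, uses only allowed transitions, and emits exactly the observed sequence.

  [0] x  {0}  => 0  start
  [1] z  {1,3}  => 3  0->3 ok
  [2] y  {4}  => 4  3->4 ok
  [3] w  {2}  => 2  4->2 ok
  [4] z  {1,3}  => 1  2->1 ok
  [5] z  {1,3}  => 1  1->1 ok
  [6] z  {1,3}  => 3  1->3 ok
  [7] y  {4}  => 4  3->4 ok
  [8] w  {2}  => 2  4->2 ok
  [9] w  {2}  => 2  2->2 ok
  [10] z  {1,3}  => 1  2->1 ok
  [11] z  {1,3}  => 1  1->1 ok
  [12] y  {4}  => 4  1->4 ok
  [13] z  {1,3}  => 3  4->3 ok
  [14] y  {4}  => 4  3->4 ok
  [15] x  {0}  => 0  4->0 ok

0,3,4,2,1,1,3,4,2,2,1,1,4,3,4,0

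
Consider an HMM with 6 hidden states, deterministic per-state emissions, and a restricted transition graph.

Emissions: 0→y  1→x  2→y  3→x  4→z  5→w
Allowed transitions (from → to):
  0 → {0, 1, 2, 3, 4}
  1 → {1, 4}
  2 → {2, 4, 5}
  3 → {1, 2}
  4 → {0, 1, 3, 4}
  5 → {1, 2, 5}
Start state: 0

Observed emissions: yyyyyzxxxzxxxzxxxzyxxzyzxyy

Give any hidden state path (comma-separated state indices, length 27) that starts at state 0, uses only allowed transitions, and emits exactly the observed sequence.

  0: obs=y cand={0,2} pick 0 [start]
  1: obs=y cand={0,2} pick 0 [0->0 ok]
  2: obs=y cand={0,2} pick 0 [0->0 ok]
  3: obs=y cand={0,2} pick 0 [0->0 ok]
  4: obs=y cand={0,2} pick 2 [0->2 ok]
  5: obs=z cand={4} pick 4 [2->4 ok]
  6: obs=x cand={1,3} pick 1 [4->1 ok]
  7: obs=x cand={1,3} pick 1 [1->1 ok]
  8: obs=x cand={1,3} pick 1 [1->1 ok]
  9: obs=z cand={4} pick 4 [1->4 ok]
  10: obs=x cand={1,3} pick 1 [4->1 ok]
  11: obs=x cand={1,3} pick 1 [1->1 ok]
  12: obs=x cand={1,3} pick 1 [1->1 ok]
  13: obs=z cand={4} pick 4 [1->4 ok]
  14: obs=x cand={1,3} pick 3 [4->3 ok]
  15: obs=x cand={1,3} pick 1 [3->1 ok]
  16: obs=x cand={1,3} pick 1 [1->1 ok]
  17: obs=z cand={4} pick 4 [1->4 ok]
  18: obs=y cand={0,2} pick 0 [4->0 ok]
  19: obs=x cand={1,3} pick 1 [0->1 ok]
  20: obs=x cand={1,3} pick 1 [1->1 ok]
  21: obs=z cand={4} pick 4 [1->4 ok]
  22: obs=y cand={0,2} pick 0 [4->0 ok]
  23: obs=z cand={4} pick 4 [0->4 ok]
  24: obs=x cand={1,3} pick 3 [4->3 ok]
  25: obs=y cand={0,2} pick 2 [3->2 ok]
  26: obs=y cand={0,2} pick 2 [2->2 ok]

0,0,0,0,2,4,1,1,1,4,1,1,1,4,3,1,1,4,0,1,1,4,0,4,3,2,2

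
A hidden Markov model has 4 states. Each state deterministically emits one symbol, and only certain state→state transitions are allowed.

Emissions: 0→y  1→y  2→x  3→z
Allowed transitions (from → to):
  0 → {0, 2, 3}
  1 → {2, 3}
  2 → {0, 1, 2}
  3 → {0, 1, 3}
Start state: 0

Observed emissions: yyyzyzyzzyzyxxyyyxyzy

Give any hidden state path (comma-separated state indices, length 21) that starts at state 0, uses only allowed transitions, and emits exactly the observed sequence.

0,0,0,3,0,3,1,3,3,1,3,1,2,2,0,0,0,2,1,3,0

  t0 'y' -> {0,1}, take 0 (start)
  t1 'y' -> {0,1}, take 0 (0->0 ok)
  t2 'y' -> {0,1}, take 0 (0->0 ok)
  t3 'z' -> {3}, take 3 (0->3 ok)
  t4 'y' -> {0,1}, take 0 (3->0 ok)
  t5 'z' -> {3}, take 3 (0->3 ok)
  t6 'y' -> {0,1}, take 1 (3->1 ok)
  t7 'z' -> {3}, take 3 (1->3 ok)
  t8 'z' -> {3}, take 3 (3->3 ok)
  t9 'y' -> {0,1}, take 1 (3->1 ok)
  t10 'z' -> {3}, take 3 (1->3 ok)
  t11 'y' -> {0,1}, take 1 (3->1 ok)
  t12 'x' -> {2}, take 2 (1->2 ok)
  t13 'x' -> {2}, take 2 (2->2 ok)
  t14 'y' -> {0,1}, take 0 (2->0 ok)
  t15 'y' -> {0,1}, take 0 (0->0 ok)
  t16 'y' -> {0,1}, take 0 (0->0 ok)
  t17 'x' -> {2}, take 2 (0->2 ok)
  t18 'y' -> {0,1}, take 1 (2->1 ok)
  t19 'z' -> {3}, take 3 (1->3 ok)
  t20 'y' -> {0,1}, take 0 (3->0 ok)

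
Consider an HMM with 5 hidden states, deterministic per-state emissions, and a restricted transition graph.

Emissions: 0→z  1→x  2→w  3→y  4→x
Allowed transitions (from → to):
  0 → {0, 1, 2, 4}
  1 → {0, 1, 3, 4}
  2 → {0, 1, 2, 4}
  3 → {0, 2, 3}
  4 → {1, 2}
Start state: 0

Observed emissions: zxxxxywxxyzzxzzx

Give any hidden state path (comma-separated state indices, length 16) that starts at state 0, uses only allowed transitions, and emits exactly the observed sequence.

  t0 'z' -> {0}, take 0 (start)
  t1 'x' -> {1,4}, take 1 (0->1 ok)
  t2 'x' -> {1,4}, take 4 (1->4 ok)
  t3 'x' -> {1,4}, take 1 (4->1 ok)
  t4 'x' -> {1,4}, take 1 (1->1 ok)
  t5 'y' -> {3}, take 3 (1->3 ok)
  t6 'w' -> {2}, take 2 (3->2 ok)
  t7 'x' -> {1,4}, take 4 (2->4 ok)
  t8 'x' -> {1,4}, take 1 (4->1 ok)
  t9 'y' -> {3}, take 3 (1->3 ok)
  t10 'z' -> {0}, take 0 (3->0 ok)
  t11 'z' -> {0}, take 0 (0->0 ok)
  t12 'x' -> {1,4}, take 1 (0->1 ok)
  t13 'z' -> {0}, take 0 (1->0 ok)
  t14 'z' -> {0}, take 0 (0->0 ok)
  t15 'x' -> {1,4}, take 4 (0->4 ok)

0,1,4,1,1,3,2,4,1,3,0,0,1,0,0,4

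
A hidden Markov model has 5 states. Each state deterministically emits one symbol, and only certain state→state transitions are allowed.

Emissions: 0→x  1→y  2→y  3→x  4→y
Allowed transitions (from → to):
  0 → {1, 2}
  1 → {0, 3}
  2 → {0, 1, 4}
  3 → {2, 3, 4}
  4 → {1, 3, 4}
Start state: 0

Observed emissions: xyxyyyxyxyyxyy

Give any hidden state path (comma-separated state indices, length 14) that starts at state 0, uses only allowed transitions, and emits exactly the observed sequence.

0,1,0,2,4,1,0,1,0,2,1,0,2,4

  [0] x  {0,3}  => 0  start
  [1] y  {1,2,4}  => 1  0->1 ok
  [2] x  {0,3}  => 0  1->0 ok
  [3] y  {1,2,4}  => 2  0->2 ok
  [4] y  {1,2,4}  => 4  2->4 ok
  [5] y  {1,2,4}  => 1  4->1 ok
  [6] x  {0,3}  => 0  1->0 ok
  [7] y  {1,2,4}  => 1  0->1 ok
  [8] x  {0,3}  => 0  1->0 ok
  [9] y  {1,2,4}  => 2  0->2 ok
  [10] y  {1,2,4}  => 1  2->1 ok
  [11] x  {0,3}  => 0  1->0 ok
  [12] y  {1,2,4}  => 2  0->2 ok
  [13] y  {1,2,4}  => 4  2->4 ok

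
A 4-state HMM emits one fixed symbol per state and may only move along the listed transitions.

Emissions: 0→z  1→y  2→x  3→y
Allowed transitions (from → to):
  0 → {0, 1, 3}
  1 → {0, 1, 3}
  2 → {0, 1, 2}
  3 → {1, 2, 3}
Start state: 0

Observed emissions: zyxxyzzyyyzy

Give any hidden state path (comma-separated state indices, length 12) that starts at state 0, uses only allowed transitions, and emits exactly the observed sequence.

  t0 'z' -> {0}, take 0 (start)
  t1 'y' -> {1,3}, take 3 (0->3 ok)
  t2 'x' -> {2}, take 2 (3->2 ok)
  t3 'x' -> {2}, take 2 (2->2 ok)
  t4 'y' -> {1,3}, take 1 (2->1 ok)
  t5 'z' -> {0}, take 0 (1->0 ok)
  t6 'z' -> {0}, take 0 (0->0 ok)
  t7 'y' -> {1,3}, take 3 (0->3 ok)
  t8 'y' -> {1,3}, take 3 (3->3 ok)
  t9 'y' -> {1,3}, take 1 (3->1 ok)
  t10 'z' -> {0}, take 0 (1->0 ok)
  t11 'y' -> {1,3}, take 3 (0->3 ok)

0,3,2,2,1,0,0,3,3,1,0,3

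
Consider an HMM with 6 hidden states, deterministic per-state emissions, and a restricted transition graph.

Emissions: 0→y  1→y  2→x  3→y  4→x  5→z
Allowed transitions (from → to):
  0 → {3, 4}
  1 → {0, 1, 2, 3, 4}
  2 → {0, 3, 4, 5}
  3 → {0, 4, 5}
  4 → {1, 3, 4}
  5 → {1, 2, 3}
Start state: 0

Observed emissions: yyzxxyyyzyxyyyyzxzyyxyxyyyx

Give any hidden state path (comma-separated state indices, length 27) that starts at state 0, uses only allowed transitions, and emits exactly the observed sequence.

  t0 'y' -> {0,1,3}, take 0 (start)
  t1 'y' -> {0,1,3}, take 3 (0->3 ok)
  t2 'z' -> {5}, take 5 (3->5 ok)
  t3 'x' -> {2,4}, take 2 (5->2 ok)
  t4 'x' -> {2,4}, take 4 (2->4 ok)
  t5 'y' -> {0,1,3}, take 3 (4->3 ok)
  t6 'y' -> {0,1,3}, take 0 (3->0 ok)
  t7 'y' -> {0,1,3}, take 3 (0->3 ok)
  t8 'z' -> {5}, take 5 (3->5 ok)
  t9 'y' -> {0,1,3}, take 3 (5->3 ok)
  t10 'x' -> {2,4}, take 4 (3->4 ok)
  t11 'y' -> {0,1,3}, take 1 (4->1 ok)
  t12 'y' -> {0,1,3}, take 1 (1->1 ok)
  t13 'y' -> {0,1,3}, take 0 (1->0 ok)
  t14 'y' -> {0,1,3}, take 3 (0->3 ok)
  t15 'z' -> {5}, take 5 (3->5 ok)
  t16 'x' -> {2,4}, take 2 (5->2 ok)
  t17 'z' -> {5}, take 5 (2->5 ok)
  t18 'y' -> {0,1,3}, take 1 (5->1 ok)
  t19 'y' -> {0,1,3}, take 1 (1->1 ok)
  t20 'x' -> {2,4}, take 2 (1->2 ok)
  t21 'y' -> {0,1,3}, take 0 (2->0 ok)
  t22 'x' -> {2,4}, take 4 (0->4 ok)
  t23 'y' -> {0,1,3}, take 1 (4->1 ok)
  t24 'y' -> {0,1,3}, take 0 (1->0 ok)
  t25 'y' -> {0,1,3}, take 3 (0->3 ok)
  t26 'x' -> {2,4}, take 4 (3->4 ok)

0,3,5,2,4,3,0,3,5,3,4,1,1,0,3,5,2,5,1,1,2,0,4,1,0,3,4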